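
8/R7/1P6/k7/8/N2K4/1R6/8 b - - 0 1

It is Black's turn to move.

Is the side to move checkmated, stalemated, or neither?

Black to move; black king on a5.
In check: yes, from the white rook on a7.
King squares — a4: attacked by Ra7; b4: attacked by Rb2; b5: attacked by Rb2; a6: attacked by Ra7; b6: attacked by Rb2.
Legal moves for Black: none.
In check with no legal moves → checkmate.

checkmate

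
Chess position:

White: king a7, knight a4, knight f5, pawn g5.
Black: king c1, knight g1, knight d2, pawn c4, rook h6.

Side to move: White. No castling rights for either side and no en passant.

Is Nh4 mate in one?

no

After Nh4: black king on c1; in check: no.
Black is not in check, so this cannot be checkmate.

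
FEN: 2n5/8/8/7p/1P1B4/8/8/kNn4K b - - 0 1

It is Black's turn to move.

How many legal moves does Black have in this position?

Black to move; king on a1.
In check: yes, from the white bishop on d4.
Legal moves: Ka2, Kxb1.
Count: 2.

2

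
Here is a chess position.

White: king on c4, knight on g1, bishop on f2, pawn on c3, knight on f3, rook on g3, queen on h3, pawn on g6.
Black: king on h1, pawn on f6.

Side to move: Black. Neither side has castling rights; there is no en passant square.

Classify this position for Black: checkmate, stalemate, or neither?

checkmate

Black to move; black king on h1.
In check: yes, from the white queen on h3.
King squares — g1: attacked by Bf2; g2: attacked by Rg3; h2: attacked by Nf3.
Legal moves for Black: none.
In check with no legal moves → checkmate.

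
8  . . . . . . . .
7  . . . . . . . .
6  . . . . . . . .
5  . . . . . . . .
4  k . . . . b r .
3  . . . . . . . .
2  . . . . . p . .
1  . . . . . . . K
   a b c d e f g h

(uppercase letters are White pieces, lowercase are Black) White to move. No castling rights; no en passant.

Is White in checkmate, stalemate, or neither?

stalemate

White to move; white king on h1.
In check: no.
King squares — g1: attacked by Pf2; g2: attacked by Rg4; h2: attacked by Bf4.
Legal moves for White: none.
Not in check and no legal moves → stalemate.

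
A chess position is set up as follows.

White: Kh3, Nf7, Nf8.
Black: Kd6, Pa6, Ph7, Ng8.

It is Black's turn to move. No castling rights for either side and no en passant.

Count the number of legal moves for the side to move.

Black to move; king on d6.
In check: yes, from the white knight on f7.
Legal moves: Ke7, Kc7, Kc6, Kd5, Kc5.
Count: 5.

5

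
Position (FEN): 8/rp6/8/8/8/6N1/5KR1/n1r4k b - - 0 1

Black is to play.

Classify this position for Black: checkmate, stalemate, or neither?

Black to move; black king on h1.
In check: yes, from the white knight on g3.
King squares — g1: attacked by Kf2; g2: attacked by Kf2; h2: attacked by Rg2.
Legal moves for Black: none.
In check with no legal moves → checkmate.

checkmate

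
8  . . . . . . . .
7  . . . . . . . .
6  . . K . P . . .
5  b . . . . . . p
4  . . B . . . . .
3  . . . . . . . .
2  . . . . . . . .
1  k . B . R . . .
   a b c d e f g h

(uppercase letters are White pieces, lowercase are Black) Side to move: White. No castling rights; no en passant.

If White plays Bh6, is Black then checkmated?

no

After Bh6: black king on a1; in check: yes, from the white rook on e1.
Black has 2 legal replies: Kb2, Bxe1.
In check but a legal move exists → not checkmate.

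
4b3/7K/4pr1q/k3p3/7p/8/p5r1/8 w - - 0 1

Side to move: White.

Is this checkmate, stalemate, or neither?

checkmate

White to move; white king on h7.
In check: yes, from the black queen on h6.
King squares — g6: attacked by Rg2; h6: attacked by Rf6; g7: attacked by Rg2; g8: attacked by Rg2; h8: attacked by Qh6.
Legal moves for White: none.
In check with no legal moves → checkmate.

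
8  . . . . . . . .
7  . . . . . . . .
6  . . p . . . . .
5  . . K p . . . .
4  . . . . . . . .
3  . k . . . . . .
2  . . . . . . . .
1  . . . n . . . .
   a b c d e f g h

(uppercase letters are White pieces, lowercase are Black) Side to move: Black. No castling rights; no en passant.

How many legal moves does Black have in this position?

11

Black to move; king on b3.
In check: no.
Legal moves: Ka4, Kc3, Ka3, Kc2, Kb2, Ka2, Ne3, Nc3, Nf2, Nb2, d4.
Count: 11.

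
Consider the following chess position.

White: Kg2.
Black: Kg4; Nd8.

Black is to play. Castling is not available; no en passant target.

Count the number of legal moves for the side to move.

9

Black to move; king on g4.
In check: no.
Legal moves: Nf7, Nb7, Ne6, Nc6, Kh5, Kg5, Kf5, Kh4, Kf4.
Count: 9.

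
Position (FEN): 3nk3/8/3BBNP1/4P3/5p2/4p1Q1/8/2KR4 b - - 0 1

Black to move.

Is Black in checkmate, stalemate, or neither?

checkmate

Black to move; black king on e8.
In check: yes, from the white knight on f6.
King squares — d7: attacked by Be6; e7: attacked by Bd6; f7: attacked by Be6; d8: own knight; f8: attacked by Bd6.
Legal moves for Black: none.
In check with no legal moves → checkmate.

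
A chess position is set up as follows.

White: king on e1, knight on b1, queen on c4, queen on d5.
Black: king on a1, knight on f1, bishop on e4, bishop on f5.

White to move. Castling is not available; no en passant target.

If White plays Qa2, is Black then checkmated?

yes

After Qa2: black king on a1; in check: yes, from the white queen on a2.
King squares — b1: attacked by Qa2; a2: attacked by Qd5; b2: attacked by Qa2.
Black has no legal moves → checkmate.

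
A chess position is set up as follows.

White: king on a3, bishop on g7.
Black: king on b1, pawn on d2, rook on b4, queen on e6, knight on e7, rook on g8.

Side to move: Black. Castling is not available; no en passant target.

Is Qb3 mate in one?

yes

After Qb3: white king on a3; in check: yes, from the black queen on b3.
King squares — a2: attacked by Kb1; b2: attacked by Kb1; b3: attacked by Rb4; a4: attacked by Qb3; b4: attacked by Qb3.
White has no legal moves → checkmate.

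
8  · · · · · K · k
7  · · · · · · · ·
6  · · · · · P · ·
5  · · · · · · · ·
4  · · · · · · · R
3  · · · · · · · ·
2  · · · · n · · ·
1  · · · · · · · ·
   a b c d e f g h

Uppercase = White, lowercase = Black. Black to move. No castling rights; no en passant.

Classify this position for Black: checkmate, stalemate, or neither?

checkmate

Black to move; black king on h8.
In check: yes, from the white rook on h4.
King squares — g7: attacked by Pf6; h7: attacked by Rh4; g8: attacked by Kf8.
Legal moves for Black: none.
In check with no legal moves → checkmate.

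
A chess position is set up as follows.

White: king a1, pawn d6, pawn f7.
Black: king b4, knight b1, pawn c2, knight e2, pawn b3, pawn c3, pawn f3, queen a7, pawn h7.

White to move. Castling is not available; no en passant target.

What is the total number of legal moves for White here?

0

White to move; king on a1.
In check: yes, from the black queen on a7.
Legal moves: none.
Count: 0.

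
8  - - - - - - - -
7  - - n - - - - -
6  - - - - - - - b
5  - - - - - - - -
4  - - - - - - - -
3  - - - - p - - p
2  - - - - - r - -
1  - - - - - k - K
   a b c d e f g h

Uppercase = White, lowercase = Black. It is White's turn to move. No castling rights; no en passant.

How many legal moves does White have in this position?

0

White to move; king on h1.
In check: no.
Legal moves: none.
Count: 0.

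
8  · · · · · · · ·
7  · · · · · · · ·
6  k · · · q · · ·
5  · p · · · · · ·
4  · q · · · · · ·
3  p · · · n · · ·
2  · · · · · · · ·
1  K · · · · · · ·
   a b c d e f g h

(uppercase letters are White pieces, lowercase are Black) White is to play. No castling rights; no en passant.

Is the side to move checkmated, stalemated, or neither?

White to move; white king on a1.
In check: no.
King squares — b1: attacked by Qb4; a2: attacked by Qe6; b2: attacked by Pa3.
Legal moves for White: none.
Not in check and no legal moves → stalemate.

stalemate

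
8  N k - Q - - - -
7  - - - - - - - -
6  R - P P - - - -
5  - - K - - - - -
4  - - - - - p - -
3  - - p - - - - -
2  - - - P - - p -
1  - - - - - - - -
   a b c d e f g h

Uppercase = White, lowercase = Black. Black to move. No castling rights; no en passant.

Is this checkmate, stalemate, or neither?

Black to move; black king on b8.
In check: yes, from the white queen on d8.
King squares — a7: attacked by Ra6; b7: attacked by Pc6; c7: attacked by Pd6; a8: attacked by Ra6; c8: attacked by Qd8.
Legal moves for Black: none.
In check with no legal moves → checkmate.

checkmate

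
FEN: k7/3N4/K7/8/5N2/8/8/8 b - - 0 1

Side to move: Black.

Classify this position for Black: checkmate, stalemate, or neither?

stalemate

Black to move; black king on a8.
In check: no.
King squares — a7: attacked by Ka6; b7: attacked by Ka6; b8: attacked by Nd7.
Legal moves for Black: none.
Not in check and no legal moves → stalemate.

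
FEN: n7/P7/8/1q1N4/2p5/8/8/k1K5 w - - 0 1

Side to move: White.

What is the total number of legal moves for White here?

11

White to move; king on c1.
In check: no.
Legal moves: Ne7, Nc7, Nf6, Nb6, Nf4, Nb4, Ne3, Nc3, Kd2, Kc2, Kd1.
Count: 11.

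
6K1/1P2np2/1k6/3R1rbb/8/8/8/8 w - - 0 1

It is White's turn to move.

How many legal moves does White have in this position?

4

White to move; king on g8.
In check: yes, from the black knight on e7.
Legal moves: Kh8, Kf8, Kh7, Kg7.
Count: 4.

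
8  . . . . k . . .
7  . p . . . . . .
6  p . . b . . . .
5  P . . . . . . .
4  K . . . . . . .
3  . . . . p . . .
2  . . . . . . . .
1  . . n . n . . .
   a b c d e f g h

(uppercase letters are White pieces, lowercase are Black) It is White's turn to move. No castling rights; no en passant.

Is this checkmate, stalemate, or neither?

White to move; white king on a4.
In check: no.
King squares — a3: attacked by Bd6; b3: attacked by Nc1; b4: attacked by Bd6; a5: own pawn; b5: attacked by Pa6.
Legal moves for White: none.
Not in check and no legal moves → stalemate.

stalemate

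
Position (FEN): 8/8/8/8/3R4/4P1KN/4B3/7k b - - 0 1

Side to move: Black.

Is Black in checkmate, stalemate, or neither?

stalemate

Black to move; black king on h1.
In check: no.
King squares — g1: attacked by Nh3; g2: attacked by Kg3; h2: attacked by Kg3.
Legal moves for Black: none.
Not in check and no legal moves → stalemate.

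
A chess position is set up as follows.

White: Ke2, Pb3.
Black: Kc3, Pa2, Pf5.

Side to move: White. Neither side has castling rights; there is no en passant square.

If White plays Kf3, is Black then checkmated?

After Kf3: black king on c3; in check: no.
Black is not in check, so this cannot be checkmate.

no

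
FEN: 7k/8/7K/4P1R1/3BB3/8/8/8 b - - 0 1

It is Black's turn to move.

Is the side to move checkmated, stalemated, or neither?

Black to move; black king on h8.
In check: no.
King squares — g7: attacked by Rg5; h7: attacked by Be4; g8: attacked by Rg5.
Legal moves for Black: none.
Not in check and no legal moves → stalemate.

stalemate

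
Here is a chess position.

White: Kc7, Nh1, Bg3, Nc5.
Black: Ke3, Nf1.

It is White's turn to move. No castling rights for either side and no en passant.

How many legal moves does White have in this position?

White to move; king on c7.
In check: no.
Legal moves: Kd8, Kc8, Kb8, Kd7, Kb7, Kd6, Kc6, Kb6, Nd7, Nb7, Ne6, Na6, Ne4, Na4, Nd3, Nb3, Bd6, Be5, Bh4, Bf4+, Bh2, Bf2+, Be1, Nf2.
Count: 24.

24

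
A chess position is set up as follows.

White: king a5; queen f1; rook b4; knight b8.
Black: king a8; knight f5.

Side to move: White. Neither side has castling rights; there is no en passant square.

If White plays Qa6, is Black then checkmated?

yes

After Qa6: black king on a8; in check: yes, from the white queen on a6.
King squares — a7: attacked by Qa6; b7: attacked by Rb4; b8: attacked by Rb4.
Black has no legal moves → checkmate.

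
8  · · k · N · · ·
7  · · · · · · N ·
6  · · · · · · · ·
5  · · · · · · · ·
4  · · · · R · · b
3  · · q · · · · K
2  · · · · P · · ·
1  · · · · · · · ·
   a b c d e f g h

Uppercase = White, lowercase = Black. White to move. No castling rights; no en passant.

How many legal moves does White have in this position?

6

White to move; king on h3.
In check: yes, from the black queen on c3.
Legal moves: Kxh4, Kg4, Kh2, Kg2, Re3, e3.
Count: 6.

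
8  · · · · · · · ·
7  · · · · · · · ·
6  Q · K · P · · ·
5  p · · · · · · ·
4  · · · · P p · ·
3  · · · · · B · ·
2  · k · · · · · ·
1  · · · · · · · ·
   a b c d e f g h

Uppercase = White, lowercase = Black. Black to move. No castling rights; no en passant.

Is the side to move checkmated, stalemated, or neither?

Black to move; black king on b2.
In check: no.
Legal moves for Black: Kc3, Kb3, Ka3, Kc2, Ka2, Kc1, Kb1, Ka1, a4.
Black has 9 legal moves and is not in check → neither.

neither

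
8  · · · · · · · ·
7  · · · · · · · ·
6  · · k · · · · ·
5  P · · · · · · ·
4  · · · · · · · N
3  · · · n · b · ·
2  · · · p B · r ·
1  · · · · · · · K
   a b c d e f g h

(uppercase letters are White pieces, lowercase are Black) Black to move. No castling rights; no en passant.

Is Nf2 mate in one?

yes

After Nf2: white king on h1; in check: yes, from the black knight on f2.
King squares — g1: attacked by Rg2; g2: attacked by Bf3; h2: attacked by Rg2.
White has no legal moves → checkmate.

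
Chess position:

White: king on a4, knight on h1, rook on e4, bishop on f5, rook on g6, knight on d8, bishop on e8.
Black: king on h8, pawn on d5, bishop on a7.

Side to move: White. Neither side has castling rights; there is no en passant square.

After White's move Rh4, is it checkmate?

yes

After Rh4: black king on h8; in check: yes, from the white rook on h4.
King squares — g7: attacked by Rg6; h7: attacked by Rh4; g8: attacked by Rg6.
Black has no legal moves → checkmate.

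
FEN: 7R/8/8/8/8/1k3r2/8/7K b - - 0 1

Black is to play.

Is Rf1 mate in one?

no

After Rf1: white king on h1; in check: yes, from the black rook on f1.
White has 2 legal replies: Kh2, Kg2.
In check but a legal move exists → not checkmate.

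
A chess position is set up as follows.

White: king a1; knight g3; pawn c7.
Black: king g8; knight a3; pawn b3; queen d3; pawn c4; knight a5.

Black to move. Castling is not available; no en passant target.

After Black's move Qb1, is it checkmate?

yes

After Qb1: white king on a1; in check: yes, from the black queen on b1.
King squares — b1: attacked by Na3; a2: attacked by Qb1; b2: attacked by Qb1.
White has no legal moves → checkmate.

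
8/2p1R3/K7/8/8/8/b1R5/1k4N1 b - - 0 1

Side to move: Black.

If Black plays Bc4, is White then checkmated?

no

After Bc4: white king on a6; in check: yes, from the black bishop on c4.
White has 4 legal replies: Kb7, Ka7, Ka5, Rxc4.
In check but a legal move exists → not checkmate.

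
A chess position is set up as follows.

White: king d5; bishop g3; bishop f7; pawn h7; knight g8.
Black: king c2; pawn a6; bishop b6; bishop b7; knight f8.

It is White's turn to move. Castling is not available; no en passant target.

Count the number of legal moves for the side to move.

White to move; king on d5.
In check: yes, from the black bishop on b7.
Legal moves: Kd6, Ke5, Kc4.
Count: 3.

3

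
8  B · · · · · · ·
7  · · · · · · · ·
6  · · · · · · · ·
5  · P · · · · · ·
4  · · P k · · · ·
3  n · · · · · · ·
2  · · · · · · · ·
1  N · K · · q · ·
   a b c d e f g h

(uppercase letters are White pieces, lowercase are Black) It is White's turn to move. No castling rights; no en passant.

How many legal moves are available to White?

2

White to move; king on c1.
In check: yes, from the black queen on f1.
Legal moves: Kd2, Kb2.
Count: 2.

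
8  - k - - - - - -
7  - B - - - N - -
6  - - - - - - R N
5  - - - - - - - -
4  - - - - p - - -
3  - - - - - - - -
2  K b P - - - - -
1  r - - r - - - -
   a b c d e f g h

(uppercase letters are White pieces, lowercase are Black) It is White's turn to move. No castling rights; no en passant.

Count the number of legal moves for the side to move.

2

White to move; king on a2.
In check: yes, from the black rook on a1.
Legal moves: Kb3, Kxb2.
Count: 2.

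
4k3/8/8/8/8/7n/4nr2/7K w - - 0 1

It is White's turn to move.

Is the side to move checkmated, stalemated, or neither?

stalemate

White to move; white king on h1.
In check: no.
King squares — g1: attacked by Ne2; g2: attacked by Rf2; h2: attacked by Rf2.
Legal moves for White: none.
Not in check and no legal moves → stalemate.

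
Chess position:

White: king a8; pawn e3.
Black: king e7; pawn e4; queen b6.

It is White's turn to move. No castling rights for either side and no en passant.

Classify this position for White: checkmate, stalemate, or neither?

White to move; white king on a8.
In check: no.
King squares — a7: attacked by Qb6; b7: attacked by Qb6; b8: attacked by Qb6.
Legal moves for White: none.
Not in check and no legal moves → stalemate.

stalemate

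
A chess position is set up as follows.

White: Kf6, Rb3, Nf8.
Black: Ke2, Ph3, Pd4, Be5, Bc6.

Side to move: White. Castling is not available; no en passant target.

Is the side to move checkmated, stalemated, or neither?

neither

White to move; white king on f6.
In check: yes, from the black bishop on e5.
Legal moves for White: Kf7, Ke7, Kg6, Ke6, Kg5, Kf5, Kxe5.
White is in check but has 7 legal moves → neither.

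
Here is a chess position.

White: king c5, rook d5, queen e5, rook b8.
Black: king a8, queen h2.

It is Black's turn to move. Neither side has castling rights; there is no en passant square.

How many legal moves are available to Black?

1

Black to move; king on a8.
In check: yes, from the white rook on b8.
Legal moves: Ka7.
Count: 1.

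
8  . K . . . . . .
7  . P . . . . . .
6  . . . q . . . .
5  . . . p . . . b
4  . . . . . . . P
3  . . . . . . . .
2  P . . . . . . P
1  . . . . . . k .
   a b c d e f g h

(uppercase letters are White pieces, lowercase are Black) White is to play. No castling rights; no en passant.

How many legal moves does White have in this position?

3

White to move; king on b8.
In check: yes, from the black queen on d6.
Legal moves: Kc8, Ka8, Ka7.
Count: 3.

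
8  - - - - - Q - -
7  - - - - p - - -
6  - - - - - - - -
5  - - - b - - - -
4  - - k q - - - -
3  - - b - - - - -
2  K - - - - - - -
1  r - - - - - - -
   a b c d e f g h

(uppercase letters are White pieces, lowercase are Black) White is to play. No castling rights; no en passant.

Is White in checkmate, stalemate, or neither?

White to move; white king on a2.
In check: yes, from the black rook on a1.
King squares — a1: attacked by Bc3; b1: attacked by Ra1; b2: attacked by Bc3; a3: attacked by Ra1; b3: attacked by Kc4.
Legal moves for White: none.
In check with no legal moves → checkmate.

checkmate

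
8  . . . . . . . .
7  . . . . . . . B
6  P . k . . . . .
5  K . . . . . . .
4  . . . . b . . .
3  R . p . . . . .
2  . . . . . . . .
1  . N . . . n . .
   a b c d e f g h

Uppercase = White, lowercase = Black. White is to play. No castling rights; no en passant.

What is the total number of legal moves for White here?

14

White to move; king on a5.
In check: no.
Legal moves: Bg8, Bg6, Bf5, Bxe4+, Kb4, Ka4, Ra4, Rxc3+, Rb3, Ra2, Ra1, Nxc3, Nd2, a7.
Count: 14.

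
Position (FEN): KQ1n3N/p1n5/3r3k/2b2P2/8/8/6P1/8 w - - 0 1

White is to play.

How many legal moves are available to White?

1

White to move; king on a8.
In check: yes, from the black knight on c7.
Legal moves: Qxc7.
Count: 1.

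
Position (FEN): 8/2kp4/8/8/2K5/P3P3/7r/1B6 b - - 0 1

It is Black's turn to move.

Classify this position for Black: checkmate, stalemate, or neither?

Black to move; black king on c7.
In check: no.
Legal moves for Black include: Kd8, Kc8, Kb8, Kb7, Kd6, Kc6, Kb6, Rh8, Rh7, Rh6, Rh5, Rh4+, Rh3, Rg2, Rf2, Re2, Rd2, Rc2+, ... (list truncated; more exist).
Black has legal moves and is not in check → neither.

neither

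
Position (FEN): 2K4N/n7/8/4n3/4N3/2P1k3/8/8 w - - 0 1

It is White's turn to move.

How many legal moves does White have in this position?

White to move; king on c8.
In check: yes, from the black knight on a7.
Legal moves: Kd8, Kb8, Kc7, Kb7.
Count: 4.

4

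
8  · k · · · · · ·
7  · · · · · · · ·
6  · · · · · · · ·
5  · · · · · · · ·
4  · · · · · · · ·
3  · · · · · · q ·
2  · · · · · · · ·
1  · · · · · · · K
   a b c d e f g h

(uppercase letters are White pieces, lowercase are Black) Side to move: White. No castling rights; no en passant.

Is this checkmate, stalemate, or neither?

White to move; white king on h1.
In check: no.
King squares — g1: attacked by Qg3; g2: attacked by Qg3; h2: attacked by Qg3.
Legal moves for White: none.
Not in check and no legal moves → stalemate.

stalemate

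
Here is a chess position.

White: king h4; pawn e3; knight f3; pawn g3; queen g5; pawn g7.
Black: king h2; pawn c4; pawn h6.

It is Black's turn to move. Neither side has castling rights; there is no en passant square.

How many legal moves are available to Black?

Black to move; king on h2.
In check: yes, from the white knight on f3.
Legal moves: Kg2, Kh1.
Count: 2.

2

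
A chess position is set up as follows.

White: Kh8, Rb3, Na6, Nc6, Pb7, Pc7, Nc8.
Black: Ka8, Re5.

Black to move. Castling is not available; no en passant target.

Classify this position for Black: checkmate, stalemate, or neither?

checkmate

Black to move; black king on a8.
In check: yes, from the white pawn on b7.
King squares — a7: attacked by Nc6; b7: attacked by Rb3; b8: attacked by Na6.
Legal moves for Black: none.
In check with no legal moves → checkmate.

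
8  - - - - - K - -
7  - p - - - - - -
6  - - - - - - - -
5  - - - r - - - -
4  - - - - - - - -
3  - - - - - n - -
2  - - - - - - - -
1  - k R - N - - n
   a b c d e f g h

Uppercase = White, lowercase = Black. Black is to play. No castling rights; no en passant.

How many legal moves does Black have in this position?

3

Black to move; king on b1.
In check: yes, from the white rook on c1.
Legal moves: Kb2, Ka2, Kxc1.
Count: 3.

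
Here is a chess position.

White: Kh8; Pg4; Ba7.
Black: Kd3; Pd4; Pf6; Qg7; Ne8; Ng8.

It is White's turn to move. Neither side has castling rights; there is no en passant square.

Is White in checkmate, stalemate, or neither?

White to move; white king on h8.
In check: yes, from the black queen on g7.
King squares — g7: attacked by Ne8; h7: attacked by Qg7; g8: attacked by Qg7.
Legal moves for White: none.
In check with no legal moves → checkmate.

checkmate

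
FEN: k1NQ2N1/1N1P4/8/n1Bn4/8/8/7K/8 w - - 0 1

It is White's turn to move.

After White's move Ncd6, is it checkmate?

After Ncd6: black king on a8; in check: yes, from the white queen on d8.
King squares — a7: attacked by Bc5; b7: attacked by Nd6; b8: attacked by Qd8.
Black has no legal moves → checkmate.

yes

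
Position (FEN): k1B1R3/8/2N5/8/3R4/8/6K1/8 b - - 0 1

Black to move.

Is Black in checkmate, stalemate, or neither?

stalemate

Black to move; black king on a8.
In check: no.
King squares — a7: attacked by Nc6; b7: attacked by Bc8; b8: attacked by Nc6.
Legal moves for Black: none.
Not in check and no legal moves → stalemate.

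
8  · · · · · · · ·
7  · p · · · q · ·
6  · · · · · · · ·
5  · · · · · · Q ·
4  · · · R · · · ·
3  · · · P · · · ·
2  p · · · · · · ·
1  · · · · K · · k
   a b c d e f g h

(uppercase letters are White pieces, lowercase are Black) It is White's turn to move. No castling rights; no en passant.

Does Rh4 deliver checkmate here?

yes

After Rh4: black king on h1; in check: yes, from the white rook on h4.
King squares — g1: attacked by Qg5; g2: attacked by Qg5; h2: attacked by Rh4.
Black has no legal moves → checkmate.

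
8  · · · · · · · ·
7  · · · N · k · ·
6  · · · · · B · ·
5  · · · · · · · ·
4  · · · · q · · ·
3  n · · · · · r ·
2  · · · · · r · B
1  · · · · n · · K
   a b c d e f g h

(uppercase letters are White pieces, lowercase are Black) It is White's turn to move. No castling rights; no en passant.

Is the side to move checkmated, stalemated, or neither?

White to move; white king on h1.
In check: yes, from the black queen on e4.
King squares — g1: attacked by Rg3; g2: attacked by Ne1; h2: own bishop.
Legal moves for White: none.
In check with no legal moves → checkmate.

checkmate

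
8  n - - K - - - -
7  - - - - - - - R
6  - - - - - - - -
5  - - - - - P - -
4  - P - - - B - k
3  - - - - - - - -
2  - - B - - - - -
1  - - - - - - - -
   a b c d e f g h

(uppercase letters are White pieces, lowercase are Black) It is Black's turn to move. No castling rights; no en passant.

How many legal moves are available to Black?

Black to move; king on h4.
In check: yes, from the white rook on h7.
Legal moves: Kg4.
Count: 1.

1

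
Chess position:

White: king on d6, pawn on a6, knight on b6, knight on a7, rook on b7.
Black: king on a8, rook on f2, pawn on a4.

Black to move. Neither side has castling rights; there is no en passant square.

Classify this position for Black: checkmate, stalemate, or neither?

checkmate

Black to move; black king on a8.
In check: yes, from the white knight on b6.
King squares — a7: attacked by Rb7; b7: attacked by Pa6; b8: attacked by Rb7.
Legal moves for Black: none.
In check with no legal moves → checkmate.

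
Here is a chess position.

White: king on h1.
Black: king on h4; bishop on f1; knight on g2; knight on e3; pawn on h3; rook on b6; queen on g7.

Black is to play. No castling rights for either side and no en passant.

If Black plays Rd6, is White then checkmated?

no

After Rd6: white king on h1; in check: no.
White is not in check, so this cannot be checkmate.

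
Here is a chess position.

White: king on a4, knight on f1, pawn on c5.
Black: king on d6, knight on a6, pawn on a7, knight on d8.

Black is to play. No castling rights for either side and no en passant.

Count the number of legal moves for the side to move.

9

Black to move; king on d6.
In check: yes, from the white pawn on c5.
Legal moves: Ke7, Kd7, Kc7, Ke6, Kc6, Ke5, Kd5, Kxc5, Nxc5+.
Count: 9.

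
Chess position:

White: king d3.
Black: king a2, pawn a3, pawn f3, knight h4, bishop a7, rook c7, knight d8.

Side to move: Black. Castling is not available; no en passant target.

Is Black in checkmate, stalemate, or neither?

neither

Black to move; black king on a2.
In check: no.
Legal moves for Black include: Nf7, Nb7, Ne6, Nc6, Rc8, Rh7, Rg7, Rf7, Re7, Rd7+, Rb7, Rc6, Rc5, Rc4, Rc3+, Rc2, Rc1, Bb8, ... (list truncated; more exist).
Black has legal moves and is not in check → neither.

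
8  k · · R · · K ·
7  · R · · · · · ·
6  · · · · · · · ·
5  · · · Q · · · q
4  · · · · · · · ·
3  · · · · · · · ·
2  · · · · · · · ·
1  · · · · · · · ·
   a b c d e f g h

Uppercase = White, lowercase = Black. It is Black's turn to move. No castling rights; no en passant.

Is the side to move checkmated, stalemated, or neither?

Black to move; black king on a8.
In check: yes, from the white rook on d8.
King squares — a7: attacked by Rb7; b7: attacked by Qd5; b8: attacked by Rb7.
Legal moves for Black: none.
In check with no legal moves → checkmate.

checkmate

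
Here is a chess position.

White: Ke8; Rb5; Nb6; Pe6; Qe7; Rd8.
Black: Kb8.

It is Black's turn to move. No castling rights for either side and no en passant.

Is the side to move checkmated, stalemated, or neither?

checkmate

Black to move; black king on b8.
In check: yes, from the white rook on d8.
King squares — a7: attacked by Qe7; b7: attacked by Qe7; c7: attacked by Qe7; a8: attacked by Nb6; c8: attacked by Nb6.
Legal moves for Black: none.
In check with no legal moves → checkmate.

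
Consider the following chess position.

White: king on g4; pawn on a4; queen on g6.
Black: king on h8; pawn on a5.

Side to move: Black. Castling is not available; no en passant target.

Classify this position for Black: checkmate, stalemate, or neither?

Black to move; black king on h8.
In check: no.
King squares — g7: attacked by Qg6; h7: attacked by Qg6; g8: attacked by Qg6.
Legal moves for Black: none.
Not in check and no legal moves → stalemate.

stalemate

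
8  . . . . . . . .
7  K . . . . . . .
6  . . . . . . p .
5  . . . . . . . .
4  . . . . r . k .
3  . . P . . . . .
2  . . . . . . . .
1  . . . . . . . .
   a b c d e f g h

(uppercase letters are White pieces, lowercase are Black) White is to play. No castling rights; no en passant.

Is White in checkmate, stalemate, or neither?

White to move; white king on a7.
In check: no.
Legal moves for White: Kb8, Ka8, Kb7, Kb6, Ka6, c4.
White has 6 legal moves and is not in check → neither.

neither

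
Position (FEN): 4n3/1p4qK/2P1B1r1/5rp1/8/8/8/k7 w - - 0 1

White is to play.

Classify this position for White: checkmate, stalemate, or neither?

checkmate

White to move; white king on h7.
In check: yes, from the black queen on g7.
King squares — g6: attacked by Qg7; h6: attacked by Rg6; g7: attacked by Rg6; g8: attacked by Qg7; h8: attacked by Qg7.
Legal moves for White: none.
In check with no legal moves → checkmate.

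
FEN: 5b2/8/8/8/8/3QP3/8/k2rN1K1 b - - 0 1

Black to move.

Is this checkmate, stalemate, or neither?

Black to move; black king on a1.
In check: no.
Legal moves for Black: Bg7, Be7, Bh6, Bd6, Bc5, Bb4, Ba3, Rxd3, Rd2, Rxe1+, Rc1, Rb1, Kb2, Ka2.
Black has 14 legal moves and is not in check → neither.

neither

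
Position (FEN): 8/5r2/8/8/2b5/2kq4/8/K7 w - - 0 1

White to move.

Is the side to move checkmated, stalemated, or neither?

stalemate

White to move; white king on a1.
In check: no.
King squares — b1: attacked by Qd3; a2: attacked by Bc4; b2: attacked by Kc3.
Legal moves for White: none.
Not in check and no legal moves → stalemate.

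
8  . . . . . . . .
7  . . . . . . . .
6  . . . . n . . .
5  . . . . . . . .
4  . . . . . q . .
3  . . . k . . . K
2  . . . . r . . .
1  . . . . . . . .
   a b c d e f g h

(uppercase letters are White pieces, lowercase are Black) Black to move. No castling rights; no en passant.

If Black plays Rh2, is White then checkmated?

After Rh2: white king on h3; in check: yes, from the black rook on h2.
King squares — g2: attacked by Rh2; h2: attacked by Qf4; g3: attacked by Qf4; g4: attacked by Qf4; h4: attacked by Rh2.
White has no legal moves → checkmate.

yes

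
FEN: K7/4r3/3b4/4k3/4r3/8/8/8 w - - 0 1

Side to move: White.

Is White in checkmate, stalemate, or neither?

stalemate

White to move; white king on a8.
In check: no.
King squares — a7: attacked by Re7; b7: attacked by Re7; b8: attacked by Bd6.
Legal moves for White: none.
Not in check and no legal moves → stalemate.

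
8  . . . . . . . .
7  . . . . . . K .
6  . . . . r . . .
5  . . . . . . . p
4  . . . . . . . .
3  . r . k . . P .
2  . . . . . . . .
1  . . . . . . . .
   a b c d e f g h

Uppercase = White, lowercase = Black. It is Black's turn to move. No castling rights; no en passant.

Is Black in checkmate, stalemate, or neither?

neither

Black to move; black king on d3.
In check: no.
Legal moves for Black include: Re8, Re7+, Rh6, Rg6+, Rf6, Rd6, Rc6, Reb6, Ra6, Re5, Re4, Re3, Re2, Re1, Ke4, Kd4, Kc4, Ke3, ... (list truncated; more exist).
Black has legal moves and is not in check → neither.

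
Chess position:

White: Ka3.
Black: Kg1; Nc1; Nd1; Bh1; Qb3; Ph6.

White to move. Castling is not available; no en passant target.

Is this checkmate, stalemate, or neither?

White to move; white king on a3.
In check: yes, from the black queen on b3.
King squares — a2: attacked by Nc1; b2: attacked by Nd1; b3: attacked by Nc1; a4: attacked by Qb3; b4: attacked by Qb3.
Legal moves for White: none.
In check with no legal moves → checkmate.

checkmate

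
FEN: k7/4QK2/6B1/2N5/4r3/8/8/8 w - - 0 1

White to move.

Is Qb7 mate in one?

yes

After Qb7: black king on a8; in check: yes, from the white queen on b7.
King squares — a7: attacked by Qb7; b7: attacked by Nc5; b8: attacked by Qb7.
Black has no legal moves → checkmate.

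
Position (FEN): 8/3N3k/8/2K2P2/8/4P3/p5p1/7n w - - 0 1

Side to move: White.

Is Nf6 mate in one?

After Nf6: black king on h7; in check: yes, from the white knight on f6.
Black has 3 legal replies: Kh8, Kg7, Kh6.
In check but a legal move exists → not checkmate.

no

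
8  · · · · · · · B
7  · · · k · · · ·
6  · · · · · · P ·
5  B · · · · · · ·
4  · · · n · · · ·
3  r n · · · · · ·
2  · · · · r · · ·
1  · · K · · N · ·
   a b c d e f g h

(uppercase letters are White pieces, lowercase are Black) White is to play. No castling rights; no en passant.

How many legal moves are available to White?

2

White to move; king on c1.
In check: yes, from the black knight on b3.
Legal moves: Kd1, Kb1.
Count: 2.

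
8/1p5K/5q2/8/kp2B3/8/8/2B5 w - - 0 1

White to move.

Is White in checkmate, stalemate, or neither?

White to move; white king on h7.
In check: no.
Legal moves for White include: Kg8, Bxb7, Bg6, Bc6+, Bf5, Bd5, Bf3, Bd3, Bg2, Bc2+, Bh1, Bb1, Bh6, Bg5, Bf4, Be3, Ba3, Bd2, ... (list truncated; more exist).
White has legal moves and is not in check → neither.

neither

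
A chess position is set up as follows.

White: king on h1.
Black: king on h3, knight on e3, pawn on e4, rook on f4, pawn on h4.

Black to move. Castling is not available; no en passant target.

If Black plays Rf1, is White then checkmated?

yes

After Rf1: white king on h1; in check: yes, from the black rook on f1.
King squares — g1: attacked by Rf1; g2: attacked by Ne3; h2: attacked by Kh3.
White has no legal moves → checkmate.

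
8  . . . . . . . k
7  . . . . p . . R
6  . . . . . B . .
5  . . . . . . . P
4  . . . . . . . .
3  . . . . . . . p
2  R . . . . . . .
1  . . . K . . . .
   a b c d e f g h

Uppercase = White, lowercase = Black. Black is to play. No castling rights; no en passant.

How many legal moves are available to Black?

Black to move; king on h8.
In check: yes, from the white bishop on f6 and the white rook on h7.
Legal moves: Kg8, Kxh7.
Count: 2.

2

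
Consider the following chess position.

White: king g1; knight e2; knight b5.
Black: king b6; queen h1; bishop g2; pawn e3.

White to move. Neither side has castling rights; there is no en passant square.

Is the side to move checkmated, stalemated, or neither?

White to move; white king on g1.
In check: yes, from the black queen on h1.
King squares — f1: attacked by Qh1; h1: attacked by Bg2; f2: attacked by Pe3; g2: attacked by Qh1; h2: attacked by Qh1.
Legal moves for White: none.
In check with no legal moves → checkmate.

checkmate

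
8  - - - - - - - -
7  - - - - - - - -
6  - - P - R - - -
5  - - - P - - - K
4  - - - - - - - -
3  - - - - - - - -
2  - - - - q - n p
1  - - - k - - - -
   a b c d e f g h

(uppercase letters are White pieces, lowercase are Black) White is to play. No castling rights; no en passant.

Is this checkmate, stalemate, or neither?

neither

White to move; white king on h5.
In check: yes, from the black queen on e2.
King squares — g4: attacked by Qe2; h4: attacked by Ng2; g5: available; g6: available; h6: available.
Legal moves for White: Kh6, Kg6, Kg5, Rxe2.
White is in check but has 4 legal moves → neither.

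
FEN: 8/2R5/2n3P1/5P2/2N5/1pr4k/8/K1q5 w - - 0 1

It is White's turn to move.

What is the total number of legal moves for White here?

White to move; king on a1.
In check: yes, from the black queen on c1.
Legal moves: none.
Count: 0.

0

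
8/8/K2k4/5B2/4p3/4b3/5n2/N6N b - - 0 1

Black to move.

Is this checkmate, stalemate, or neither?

neither

Black to move; black king on d6.
In check: no.
Legal moves for Black include: Ke7, Kc7, Kc6, Ke5, Kd5, Kc5, Ba7, Bh6, Bb6, Bg5, Bc5, Bf4, Bd4, Bd2, Bc1, Ng4, Nh3, Nd3, ... (list truncated; more exist).
Black has legal moves and is not in check → neither.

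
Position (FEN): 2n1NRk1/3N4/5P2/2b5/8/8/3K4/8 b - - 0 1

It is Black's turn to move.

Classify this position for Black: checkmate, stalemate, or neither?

neither

Black to move; black king on g8.
In check: yes, from the white rook on f8.
Legal moves for Black: Kh7, Bxf8.
Black is in check but has 2 legal moves → neither.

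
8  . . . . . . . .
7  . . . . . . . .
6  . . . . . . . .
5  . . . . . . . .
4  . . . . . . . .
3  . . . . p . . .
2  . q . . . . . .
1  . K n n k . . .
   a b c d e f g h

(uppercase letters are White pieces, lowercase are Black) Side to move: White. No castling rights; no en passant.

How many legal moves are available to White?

White to move; king on b1.
In check: yes, from the black queen on b2.
Legal moves: none.
Count: 0.

0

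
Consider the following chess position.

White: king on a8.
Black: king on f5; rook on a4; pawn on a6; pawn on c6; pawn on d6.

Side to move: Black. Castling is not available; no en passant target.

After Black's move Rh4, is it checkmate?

no

After Rh4: white king on a8; in check: no.
White is not in check, so this cannot be checkmate.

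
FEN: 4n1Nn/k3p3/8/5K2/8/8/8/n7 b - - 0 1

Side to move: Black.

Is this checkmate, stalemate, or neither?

Black to move; black king on a7.
In check: no.
Legal moves for Black: Nf7, Ng6, Ng7+, Nc7, Nf6, Nd6+, Kb8, Ka8, Kb7, Kb6, Ka6, Nb3, Nc2, e6+, e5.
Black has 15 legal moves and is not in check → neither.

neither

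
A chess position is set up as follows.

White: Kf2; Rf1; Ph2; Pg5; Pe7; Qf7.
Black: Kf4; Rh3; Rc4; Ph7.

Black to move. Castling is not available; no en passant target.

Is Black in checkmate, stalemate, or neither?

Black to move; black king on f4.
In check: yes, from the white queen on f7.
King squares — e3: attacked by Kf2; f3: attacked by Kf2; g3: attacked by Kf2; e4: available; g4: available; e5: available; f5: attacked by Qf7; g5: available.
Legal moves for Black: Kxg5, Ke5, Kg4, Ke4.
Black is in check but has 4 legal moves → neither.

neither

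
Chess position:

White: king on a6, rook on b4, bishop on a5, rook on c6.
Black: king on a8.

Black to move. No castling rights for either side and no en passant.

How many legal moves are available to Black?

Black to move; king on a8.
In check: no.
Legal moves: none.
Count: 0.

0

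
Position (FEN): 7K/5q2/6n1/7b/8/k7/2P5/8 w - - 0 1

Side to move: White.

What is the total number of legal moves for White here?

White to move; king on h8.
In check: yes, from the black knight on g6.
Legal moves: none.
Count: 0.

0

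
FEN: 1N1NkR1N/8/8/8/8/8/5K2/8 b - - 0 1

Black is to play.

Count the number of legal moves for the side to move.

Black to move; king on e8.
In check: yes, from the white rook on f8.
Legal moves: Kxf8, Ke7.
Count: 2.

2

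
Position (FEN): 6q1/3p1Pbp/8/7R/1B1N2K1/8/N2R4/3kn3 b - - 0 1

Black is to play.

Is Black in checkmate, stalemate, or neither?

Black to move; black king on d1.
In check: yes, from the white rook on d2.
King squares — c1: attacked by Na2; e1: own knight; c2: attacked by Rd2; d2: attacked by Bb4; e2: attacked by Rd2.
Legal moves for Black: none.
In check with no legal moves → checkmate.

checkmate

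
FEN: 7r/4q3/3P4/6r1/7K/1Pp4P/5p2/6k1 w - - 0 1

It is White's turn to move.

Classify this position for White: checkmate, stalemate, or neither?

White to move; white king on h4.
In check: yes, from the black rook on h8.
King squares — g3: attacked by Rg5; h3: own pawn; g4: attacked by Rg5; g5: attacked by Qe7; h5: attacked by Rg5.
Legal moves for White: none.
In check with no legal moves → checkmate.

checkmate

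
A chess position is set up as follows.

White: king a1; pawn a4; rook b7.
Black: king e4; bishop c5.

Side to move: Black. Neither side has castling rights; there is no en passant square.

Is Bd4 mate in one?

no

After Bd4: white king on a1; in check: yes, from the black bishop on d4.
White has 3 legal replies: Ka2, Kb1, Rb2.
In check but a legal move exists → not checkmate.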